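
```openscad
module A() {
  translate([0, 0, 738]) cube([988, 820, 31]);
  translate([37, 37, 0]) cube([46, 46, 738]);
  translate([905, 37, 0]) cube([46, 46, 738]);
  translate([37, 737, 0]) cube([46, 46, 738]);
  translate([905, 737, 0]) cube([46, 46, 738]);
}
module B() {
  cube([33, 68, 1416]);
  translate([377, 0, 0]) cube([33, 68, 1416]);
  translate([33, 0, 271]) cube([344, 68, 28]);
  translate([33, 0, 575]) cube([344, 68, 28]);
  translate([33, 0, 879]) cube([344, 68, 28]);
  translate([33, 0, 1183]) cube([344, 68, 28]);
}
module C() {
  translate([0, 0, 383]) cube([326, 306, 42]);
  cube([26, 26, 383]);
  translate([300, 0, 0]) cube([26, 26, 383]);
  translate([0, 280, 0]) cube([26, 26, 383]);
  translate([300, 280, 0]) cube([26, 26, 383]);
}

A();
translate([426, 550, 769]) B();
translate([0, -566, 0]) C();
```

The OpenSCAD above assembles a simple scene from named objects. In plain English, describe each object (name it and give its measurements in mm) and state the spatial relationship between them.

A is a table with a 988×820 mm rectangular top, 31 mm thick, top surface at z = 769 mm, supported by four 46×46 mm square legs, each inset 37 mm from the nearest pair of top edges, running from the floor.

B is a straight ladder. Two 33×68 mm vertical rails, 1416 mm tall, stand 410 mm apart (outside-to-outside) with their front faces coplanar on the −y side. 4 rungs, each 68 mm deep and 28 mm tall, span between the inner faces of the rails, front faces flush with the rails. The lowest rung's underside is at z = 271 mm and rungs are spaced 304 mm apart (underside to underside).

C is a four-legged stool. The seat is 326×306 mm, 42 mm thick, top at z = 425 mm. It stands on four square legs, each 26×26 mm in cross-section, from z = 0 to the seat underside, each flush with a corner of the seat.

The ladder is on top of the table. The stool is on the floor beside the table on its −y side.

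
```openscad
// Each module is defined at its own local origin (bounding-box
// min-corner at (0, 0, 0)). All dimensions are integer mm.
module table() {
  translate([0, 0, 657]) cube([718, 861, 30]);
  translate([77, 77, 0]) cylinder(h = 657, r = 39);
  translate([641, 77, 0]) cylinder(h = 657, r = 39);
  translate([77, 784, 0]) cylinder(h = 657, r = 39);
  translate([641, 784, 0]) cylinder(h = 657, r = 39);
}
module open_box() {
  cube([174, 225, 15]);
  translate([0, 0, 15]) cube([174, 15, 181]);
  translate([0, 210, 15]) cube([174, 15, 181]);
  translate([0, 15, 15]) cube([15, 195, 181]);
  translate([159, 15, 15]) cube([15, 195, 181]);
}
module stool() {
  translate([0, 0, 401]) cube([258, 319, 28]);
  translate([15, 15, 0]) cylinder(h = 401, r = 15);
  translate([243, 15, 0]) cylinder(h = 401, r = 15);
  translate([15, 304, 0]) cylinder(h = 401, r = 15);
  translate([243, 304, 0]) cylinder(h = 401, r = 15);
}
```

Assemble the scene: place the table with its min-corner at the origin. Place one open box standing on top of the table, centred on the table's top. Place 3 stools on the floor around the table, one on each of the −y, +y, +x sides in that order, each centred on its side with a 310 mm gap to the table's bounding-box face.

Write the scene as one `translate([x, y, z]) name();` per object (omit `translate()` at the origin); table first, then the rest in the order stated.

table();
translate([272, 318, 687]) open_box();
translate([230, -629, 0]) stool();
translate([230, 1171, 0]) stool();
translate([1028, 271, 0]) stool();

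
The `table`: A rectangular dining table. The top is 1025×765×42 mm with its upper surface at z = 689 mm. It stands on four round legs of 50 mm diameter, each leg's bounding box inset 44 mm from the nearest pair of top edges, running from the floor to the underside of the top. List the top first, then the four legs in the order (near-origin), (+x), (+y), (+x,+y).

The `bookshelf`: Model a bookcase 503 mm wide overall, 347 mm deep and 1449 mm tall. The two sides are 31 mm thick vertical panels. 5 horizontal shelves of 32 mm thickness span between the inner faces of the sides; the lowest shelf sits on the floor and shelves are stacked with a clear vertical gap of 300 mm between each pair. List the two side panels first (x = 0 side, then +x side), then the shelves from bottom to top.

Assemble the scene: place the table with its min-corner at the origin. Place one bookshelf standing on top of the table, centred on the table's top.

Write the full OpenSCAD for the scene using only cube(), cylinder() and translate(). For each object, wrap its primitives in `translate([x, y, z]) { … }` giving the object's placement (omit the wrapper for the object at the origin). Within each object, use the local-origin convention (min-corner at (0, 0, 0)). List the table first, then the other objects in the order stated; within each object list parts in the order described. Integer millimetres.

translate([0, 0, 647]) cube([1025, 765, 42]);
translate([69, 69, 0]) cylinder(h = 647, r = 25);
translate([956, 69, 0]) cylinder(h = 647, r = 25);
translate([69, 696, 0]) cylinder(h = 647, r = 25);
translate([956, 696, 0]) cylinder(h = 647, r = 25);
translate([261, 209, 689]) {
  cube([31, 347, 1449]);
  translate([472, 0, 0]) cube([31, 347, 1449]);
  translate([31, 0, 0]) cube([441, 347, 32]);
  translate([31, 0, 332]) cube([441, 347, 32]);
  translate([31, 0, 664]) cube([441, 347, 32]);
  translate([31, 0, 996]) cube([441, 347, 32]);
  translate([31, 0, 1328]) cube([441, 347, 32]);
}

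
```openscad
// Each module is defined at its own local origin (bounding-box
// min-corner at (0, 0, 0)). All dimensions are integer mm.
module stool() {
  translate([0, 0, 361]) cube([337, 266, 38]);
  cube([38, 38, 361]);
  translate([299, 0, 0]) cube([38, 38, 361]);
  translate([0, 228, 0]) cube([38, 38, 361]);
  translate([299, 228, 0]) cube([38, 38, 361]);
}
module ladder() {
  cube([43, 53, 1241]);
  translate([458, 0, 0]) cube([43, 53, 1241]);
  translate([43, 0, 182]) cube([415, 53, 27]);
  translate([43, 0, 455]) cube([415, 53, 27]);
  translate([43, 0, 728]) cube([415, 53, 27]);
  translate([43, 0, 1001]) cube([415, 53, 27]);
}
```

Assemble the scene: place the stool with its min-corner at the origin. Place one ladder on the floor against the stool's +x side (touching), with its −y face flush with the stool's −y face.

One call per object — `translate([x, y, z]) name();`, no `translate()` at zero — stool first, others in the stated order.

stool();
translate([337, 0, 0]) ladder();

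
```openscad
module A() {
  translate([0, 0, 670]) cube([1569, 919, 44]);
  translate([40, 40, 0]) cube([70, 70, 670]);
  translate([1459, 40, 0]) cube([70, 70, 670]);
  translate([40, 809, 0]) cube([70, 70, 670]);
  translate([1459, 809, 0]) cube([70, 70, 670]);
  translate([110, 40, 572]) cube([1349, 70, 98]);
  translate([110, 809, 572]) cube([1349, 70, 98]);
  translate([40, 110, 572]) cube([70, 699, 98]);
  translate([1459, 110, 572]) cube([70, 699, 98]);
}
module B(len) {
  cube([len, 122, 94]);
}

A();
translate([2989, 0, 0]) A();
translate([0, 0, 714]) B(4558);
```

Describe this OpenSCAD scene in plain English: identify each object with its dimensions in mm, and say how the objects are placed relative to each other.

A is a rectangular dining table. The top is 1569×919×44 mm with its upper surface at z = 714 mm. It stands on four 70×70 mm square legs, each inset 40 mm from the nearest pair of top edges, running from the floor to the underside of the top. Four apron rails, 70 mm thick and 98 mm tall, run between adjacent legs with their top edges flush with the underside of the top and their outer faces flush with the legs' outer faces.

B is a rectangular beam 4558 mm long (x), 122 mm deep (y), 94 mm thick (z).

The beam spans the tops of two tables placed 1420 mm apart, resting at z = 714 mm.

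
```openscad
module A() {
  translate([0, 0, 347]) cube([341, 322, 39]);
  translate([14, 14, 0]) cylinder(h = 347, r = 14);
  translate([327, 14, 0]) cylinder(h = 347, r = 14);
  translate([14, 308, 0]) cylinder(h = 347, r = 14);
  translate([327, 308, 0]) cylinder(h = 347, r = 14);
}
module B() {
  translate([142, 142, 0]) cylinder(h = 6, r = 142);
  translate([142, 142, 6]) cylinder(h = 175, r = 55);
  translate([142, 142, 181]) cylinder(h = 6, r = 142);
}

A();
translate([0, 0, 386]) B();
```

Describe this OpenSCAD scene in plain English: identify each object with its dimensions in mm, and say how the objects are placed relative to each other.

A is a four-legged stool. The seat is a 341×322×39 mm slab whose top surface is at z = 386 mm; four round legs, each 28 mm in diameter, run from the floor (z = 0) to the underside of the seat, each leg's axis is inset half a diameter from the nearest pair of seat edges (so the leg's bounding box is flush with the corner).

B is a spool: two coaxial disc flanges of radius 142 mm and thickness 6 mm, joined by a core cylinder of radius 55 mm and height 175 mm. The lower flange rests on z = 0 and the three cylinders share a vertical axis.

The spool is on top of the stool.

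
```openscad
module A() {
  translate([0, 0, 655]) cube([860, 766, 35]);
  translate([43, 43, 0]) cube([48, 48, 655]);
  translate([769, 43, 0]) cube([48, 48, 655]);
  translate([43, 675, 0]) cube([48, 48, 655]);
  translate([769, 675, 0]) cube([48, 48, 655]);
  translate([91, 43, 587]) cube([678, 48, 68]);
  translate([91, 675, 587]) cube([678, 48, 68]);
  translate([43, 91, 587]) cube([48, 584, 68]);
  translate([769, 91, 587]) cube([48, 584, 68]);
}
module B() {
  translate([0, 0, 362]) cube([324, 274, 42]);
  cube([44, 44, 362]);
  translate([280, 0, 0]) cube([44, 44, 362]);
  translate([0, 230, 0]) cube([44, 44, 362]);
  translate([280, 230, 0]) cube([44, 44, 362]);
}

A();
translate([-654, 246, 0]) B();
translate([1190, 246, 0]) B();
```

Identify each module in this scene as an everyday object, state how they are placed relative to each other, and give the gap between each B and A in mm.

Each stool's nearest face is 330 mm from the table's bounding box.

A is a table. B is a stool. Two stools sit around the table at the −x, +x sides. The gap between each stool and the table is 330 mm.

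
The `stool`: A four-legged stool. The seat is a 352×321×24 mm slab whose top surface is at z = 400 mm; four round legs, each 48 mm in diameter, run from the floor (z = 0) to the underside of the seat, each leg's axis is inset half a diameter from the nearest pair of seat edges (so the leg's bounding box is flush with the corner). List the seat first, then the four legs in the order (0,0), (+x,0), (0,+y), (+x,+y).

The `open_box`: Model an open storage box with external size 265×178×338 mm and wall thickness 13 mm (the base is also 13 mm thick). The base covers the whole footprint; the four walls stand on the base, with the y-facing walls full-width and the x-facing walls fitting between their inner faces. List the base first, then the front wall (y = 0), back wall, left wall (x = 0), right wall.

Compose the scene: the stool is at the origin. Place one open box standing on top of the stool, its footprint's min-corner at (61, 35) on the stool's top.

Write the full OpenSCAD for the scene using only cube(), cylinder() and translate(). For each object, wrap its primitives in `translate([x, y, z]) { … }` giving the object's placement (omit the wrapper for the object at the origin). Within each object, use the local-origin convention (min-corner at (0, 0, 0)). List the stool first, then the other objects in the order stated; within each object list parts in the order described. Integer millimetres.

translate([0, 0, 376]) cube([352, 321, 24]);
translate([24, 24, 0]) cylinder(h = 376, r = 24);
translate([328, 24, 0]) cylinder(h = 376, r = 24);
translate([24, 297, 0]) cylinder(h = 376, r = 24);
translate([328, 297, 0]) cylinder(h = 376, r = 24);
translate([61, 35, 400]) {
  cube([265, 178, 13]);
  translate([0, 0, 13]) cube([265, 13, 325]);
  translate([0, 165, 13]) cube([265, 13, 325]);
  translate([0, 13, 13]) cube([13, 152, 325]);
  translate([252, 13, 13]) cube([13, 152, 325]);
}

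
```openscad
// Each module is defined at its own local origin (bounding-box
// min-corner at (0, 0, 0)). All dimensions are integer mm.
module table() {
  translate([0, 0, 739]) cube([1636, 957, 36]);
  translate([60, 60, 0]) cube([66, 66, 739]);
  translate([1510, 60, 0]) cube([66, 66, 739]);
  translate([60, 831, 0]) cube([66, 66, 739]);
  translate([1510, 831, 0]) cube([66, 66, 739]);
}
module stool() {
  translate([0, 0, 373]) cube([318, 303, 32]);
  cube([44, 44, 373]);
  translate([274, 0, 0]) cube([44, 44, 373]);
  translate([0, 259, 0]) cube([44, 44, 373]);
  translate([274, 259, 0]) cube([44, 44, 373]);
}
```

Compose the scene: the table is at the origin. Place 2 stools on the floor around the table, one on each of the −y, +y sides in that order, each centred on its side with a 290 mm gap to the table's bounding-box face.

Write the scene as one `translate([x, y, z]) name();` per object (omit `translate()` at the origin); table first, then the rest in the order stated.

table();
translate([659, -593, 0]) stool();
translate([659, 1247, 0]) stool();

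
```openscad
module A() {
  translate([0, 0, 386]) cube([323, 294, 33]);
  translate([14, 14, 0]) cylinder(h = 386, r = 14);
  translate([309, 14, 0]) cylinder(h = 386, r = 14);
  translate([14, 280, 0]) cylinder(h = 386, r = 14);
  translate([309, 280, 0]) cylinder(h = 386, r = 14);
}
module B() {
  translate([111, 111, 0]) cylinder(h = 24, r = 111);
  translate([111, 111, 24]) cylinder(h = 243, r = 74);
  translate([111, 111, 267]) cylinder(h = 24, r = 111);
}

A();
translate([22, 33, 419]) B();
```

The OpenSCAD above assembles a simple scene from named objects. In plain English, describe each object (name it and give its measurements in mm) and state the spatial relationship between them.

A is a four-legged stool. The seat is 323×294 mm, 33 mm thick, top at z = 419 mm. It stands on four round legs, each 28 mm in diameter, from z = 0 to the seat underside, each leg's axis is inset half a diameter from the nearest pair of seat edges (so the leg's bounding box is flush with the corner).

B is a spool: two coaxial disc flanges of radius 111 mm and thickness 24 mm, joined by a core cylinder of radius 74 mm and height 243 mm. The lower flange rests on z = 0 and the three cylinders share a vertical axis.

The spool is on top of the stool.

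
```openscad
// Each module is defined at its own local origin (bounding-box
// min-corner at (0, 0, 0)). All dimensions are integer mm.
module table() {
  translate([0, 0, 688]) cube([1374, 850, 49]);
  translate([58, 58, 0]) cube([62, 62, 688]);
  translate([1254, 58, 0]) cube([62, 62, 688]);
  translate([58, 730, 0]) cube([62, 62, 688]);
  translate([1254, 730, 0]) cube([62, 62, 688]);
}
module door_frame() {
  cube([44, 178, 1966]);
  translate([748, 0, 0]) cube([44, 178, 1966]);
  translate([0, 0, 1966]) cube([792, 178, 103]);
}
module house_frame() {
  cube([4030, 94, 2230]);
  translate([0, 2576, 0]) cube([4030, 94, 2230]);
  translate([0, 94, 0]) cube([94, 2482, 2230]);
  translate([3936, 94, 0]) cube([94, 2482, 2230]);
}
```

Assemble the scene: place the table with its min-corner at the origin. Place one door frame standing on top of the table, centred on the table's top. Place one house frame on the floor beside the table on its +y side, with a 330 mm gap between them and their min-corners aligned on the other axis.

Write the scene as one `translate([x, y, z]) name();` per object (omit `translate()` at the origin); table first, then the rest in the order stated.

table();
translate([291, 336, 737]) door_frame();
translate([0, 1180, 0]) house_frame();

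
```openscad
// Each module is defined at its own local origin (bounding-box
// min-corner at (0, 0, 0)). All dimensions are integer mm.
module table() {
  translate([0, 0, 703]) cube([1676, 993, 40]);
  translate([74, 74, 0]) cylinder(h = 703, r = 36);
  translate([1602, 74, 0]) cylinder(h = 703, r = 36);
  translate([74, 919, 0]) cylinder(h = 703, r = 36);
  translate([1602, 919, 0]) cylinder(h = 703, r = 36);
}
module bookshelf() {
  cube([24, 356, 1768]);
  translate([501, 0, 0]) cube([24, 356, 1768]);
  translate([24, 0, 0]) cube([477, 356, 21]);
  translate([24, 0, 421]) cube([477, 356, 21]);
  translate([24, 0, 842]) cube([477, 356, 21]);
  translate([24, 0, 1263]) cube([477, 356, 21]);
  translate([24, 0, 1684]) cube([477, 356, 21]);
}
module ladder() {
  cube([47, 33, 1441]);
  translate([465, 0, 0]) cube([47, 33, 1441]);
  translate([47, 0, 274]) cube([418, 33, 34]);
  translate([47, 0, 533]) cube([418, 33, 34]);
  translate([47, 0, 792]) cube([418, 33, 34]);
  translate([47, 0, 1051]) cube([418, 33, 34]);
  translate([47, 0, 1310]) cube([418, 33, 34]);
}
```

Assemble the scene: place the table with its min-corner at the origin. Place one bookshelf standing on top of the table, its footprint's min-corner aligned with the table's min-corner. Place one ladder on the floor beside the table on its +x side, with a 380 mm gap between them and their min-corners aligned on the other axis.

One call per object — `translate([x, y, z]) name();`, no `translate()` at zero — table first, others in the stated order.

table();
translate([0, 0, 743]) bookshelf();
translate([2056, 0, 0]) ladder();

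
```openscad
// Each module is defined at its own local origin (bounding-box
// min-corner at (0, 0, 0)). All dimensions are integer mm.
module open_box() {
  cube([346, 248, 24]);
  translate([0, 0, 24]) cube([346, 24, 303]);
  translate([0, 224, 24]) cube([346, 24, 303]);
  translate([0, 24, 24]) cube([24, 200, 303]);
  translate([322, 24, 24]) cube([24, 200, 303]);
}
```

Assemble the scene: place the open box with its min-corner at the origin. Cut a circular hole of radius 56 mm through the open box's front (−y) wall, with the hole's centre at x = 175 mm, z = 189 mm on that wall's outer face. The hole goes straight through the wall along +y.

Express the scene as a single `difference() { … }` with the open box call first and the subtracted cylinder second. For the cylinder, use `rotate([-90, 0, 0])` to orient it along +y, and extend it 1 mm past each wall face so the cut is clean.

difference() {
  open_box();
  translate([175, -1, 189]) rotate([-90, 0, 0]) cylinder(h = 26, r = 56);
}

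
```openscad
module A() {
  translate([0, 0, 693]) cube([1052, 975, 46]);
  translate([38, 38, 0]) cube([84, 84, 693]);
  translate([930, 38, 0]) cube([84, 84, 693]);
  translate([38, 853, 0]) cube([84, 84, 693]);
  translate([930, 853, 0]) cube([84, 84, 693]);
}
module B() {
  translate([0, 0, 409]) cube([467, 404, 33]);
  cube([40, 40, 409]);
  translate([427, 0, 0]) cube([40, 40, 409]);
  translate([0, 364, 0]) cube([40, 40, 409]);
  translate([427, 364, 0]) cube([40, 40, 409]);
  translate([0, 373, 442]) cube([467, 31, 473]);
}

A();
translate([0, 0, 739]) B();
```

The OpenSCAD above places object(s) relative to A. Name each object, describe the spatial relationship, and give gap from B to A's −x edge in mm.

A is a table. B is a chair. The chair is on top of the table. The gap from the chair to the table's −x edge is 0 mm.

The chair's min-x is at 0; the table's min-x is 0; gap = 0 mm.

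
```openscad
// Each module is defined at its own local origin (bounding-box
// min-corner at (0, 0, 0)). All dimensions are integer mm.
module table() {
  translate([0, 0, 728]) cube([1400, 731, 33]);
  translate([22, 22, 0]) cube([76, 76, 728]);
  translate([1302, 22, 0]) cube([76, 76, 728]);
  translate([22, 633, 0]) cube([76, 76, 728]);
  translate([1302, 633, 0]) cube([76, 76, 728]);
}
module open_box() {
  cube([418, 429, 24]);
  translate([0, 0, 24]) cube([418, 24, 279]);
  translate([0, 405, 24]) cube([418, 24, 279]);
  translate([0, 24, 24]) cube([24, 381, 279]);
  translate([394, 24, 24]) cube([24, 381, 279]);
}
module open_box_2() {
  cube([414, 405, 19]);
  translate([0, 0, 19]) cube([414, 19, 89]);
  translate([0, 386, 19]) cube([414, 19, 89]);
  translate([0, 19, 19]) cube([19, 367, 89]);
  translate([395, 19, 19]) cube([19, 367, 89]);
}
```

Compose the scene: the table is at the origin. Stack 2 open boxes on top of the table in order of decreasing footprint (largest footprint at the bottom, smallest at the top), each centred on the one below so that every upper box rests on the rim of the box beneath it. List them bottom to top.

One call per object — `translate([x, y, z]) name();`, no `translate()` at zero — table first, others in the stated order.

table();
translate([491, 151, 761]) open_box();
translate([493, 163, 1064]) open_box_2();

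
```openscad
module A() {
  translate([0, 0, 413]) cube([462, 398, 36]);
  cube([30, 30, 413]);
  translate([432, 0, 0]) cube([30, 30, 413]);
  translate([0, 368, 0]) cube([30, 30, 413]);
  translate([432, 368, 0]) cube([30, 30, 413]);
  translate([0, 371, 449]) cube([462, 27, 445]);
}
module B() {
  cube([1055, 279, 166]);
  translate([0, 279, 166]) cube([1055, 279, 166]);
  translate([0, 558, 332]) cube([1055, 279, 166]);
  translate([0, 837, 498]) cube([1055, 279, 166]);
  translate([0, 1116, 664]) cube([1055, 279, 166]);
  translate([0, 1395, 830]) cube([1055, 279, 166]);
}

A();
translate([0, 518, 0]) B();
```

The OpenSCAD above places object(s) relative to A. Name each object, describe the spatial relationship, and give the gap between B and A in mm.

A is a chair. B is a staircase. The staircase is on the floor beside the chair on its +y side. The gap between the staircase and the chair is 120 mm.

The staircase's nearest face is 120 mm from the chair's +y face.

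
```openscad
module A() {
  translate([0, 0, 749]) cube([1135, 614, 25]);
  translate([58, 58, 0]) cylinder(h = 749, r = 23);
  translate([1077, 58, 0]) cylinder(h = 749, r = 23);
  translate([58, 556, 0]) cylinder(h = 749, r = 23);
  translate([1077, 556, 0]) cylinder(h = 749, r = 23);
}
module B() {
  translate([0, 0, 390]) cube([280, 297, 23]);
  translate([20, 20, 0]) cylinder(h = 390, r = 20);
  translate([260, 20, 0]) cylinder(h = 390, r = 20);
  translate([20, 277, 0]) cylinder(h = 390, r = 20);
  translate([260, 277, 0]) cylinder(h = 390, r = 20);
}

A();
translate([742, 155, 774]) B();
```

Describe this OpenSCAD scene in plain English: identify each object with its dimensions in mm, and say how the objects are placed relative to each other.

A is a table: top 1135 mm (x) × 614 mm (y), 25 mm thick, upper face at z = 774 mm, on four round legs of 46 mm diameter, each leg's bounding box inset 35 mm from the nearest pair of top edges, running from z = 0 to the bottom of the top.

B is a four-legged stool. The seat is a 280×297×23 mm slab whose top surface is at z = 413 mm; four round legs, each 40 mm in diameter, run from the floor (z = 0) to the underside of the seat, each leg's axis is inset half a diameter from the nearest pair of seat edges (so the leg's bounding box is flush with the corner).

The stool is on top of the table.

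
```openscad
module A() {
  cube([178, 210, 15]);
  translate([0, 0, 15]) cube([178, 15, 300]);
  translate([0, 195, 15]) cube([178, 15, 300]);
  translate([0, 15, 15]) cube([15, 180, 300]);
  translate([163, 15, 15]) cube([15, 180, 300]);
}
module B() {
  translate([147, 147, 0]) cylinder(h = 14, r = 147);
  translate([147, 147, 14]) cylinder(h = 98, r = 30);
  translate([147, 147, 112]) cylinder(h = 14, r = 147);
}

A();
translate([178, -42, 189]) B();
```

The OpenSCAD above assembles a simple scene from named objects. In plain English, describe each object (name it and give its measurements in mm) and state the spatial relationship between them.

A is an open storage box with external size 178×210×315 mm and wall thickness 15 mm (the base is also 15 mm thick). The base covers the whole footprint; the four walls stand on the base, with the y-facing walls full-width and the x-facing walls fitting between their inner faces.

B is a spool: two coaxial disc flanges of radius 147 mm and thickness 14 mm, joined by a core cylinder of radius 30 mm and height 98 mm. The lower flange rests on z = 0 and the three cylinders share a vertical axis.

The spool is beside the open box with their tops flush at z = 315.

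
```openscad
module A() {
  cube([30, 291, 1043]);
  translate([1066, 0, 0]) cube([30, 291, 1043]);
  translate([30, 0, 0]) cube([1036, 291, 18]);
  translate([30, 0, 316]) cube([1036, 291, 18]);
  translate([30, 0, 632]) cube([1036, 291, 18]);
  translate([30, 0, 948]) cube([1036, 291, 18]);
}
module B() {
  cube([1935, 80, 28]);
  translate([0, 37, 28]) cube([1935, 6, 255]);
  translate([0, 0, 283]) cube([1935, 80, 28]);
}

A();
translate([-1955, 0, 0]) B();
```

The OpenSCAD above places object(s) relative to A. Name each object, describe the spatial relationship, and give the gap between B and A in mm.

A is a bookshelf. B is an I-beam. The I-beam is on the floor beside the bookshelf on its −x side. The gap between the I-beam and the bookshelf is 20 mm.

The I-beam's nearest face is 20 mm from the bookshelf's −x face.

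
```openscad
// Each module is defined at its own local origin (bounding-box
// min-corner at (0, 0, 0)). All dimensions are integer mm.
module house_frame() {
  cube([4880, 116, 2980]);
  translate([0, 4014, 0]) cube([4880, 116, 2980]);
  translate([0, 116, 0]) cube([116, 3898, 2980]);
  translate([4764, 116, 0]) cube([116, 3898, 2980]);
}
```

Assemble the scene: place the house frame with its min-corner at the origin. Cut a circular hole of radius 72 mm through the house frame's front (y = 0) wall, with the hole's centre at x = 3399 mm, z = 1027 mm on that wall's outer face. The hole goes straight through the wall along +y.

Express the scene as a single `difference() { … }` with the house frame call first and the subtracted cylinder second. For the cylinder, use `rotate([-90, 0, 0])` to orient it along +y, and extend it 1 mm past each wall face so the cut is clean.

difference() {
  house_frame();
  translate([3399, -1, 1027]) rotate([-90, 0, 0]) cylinder(h = 118, r = 72);
}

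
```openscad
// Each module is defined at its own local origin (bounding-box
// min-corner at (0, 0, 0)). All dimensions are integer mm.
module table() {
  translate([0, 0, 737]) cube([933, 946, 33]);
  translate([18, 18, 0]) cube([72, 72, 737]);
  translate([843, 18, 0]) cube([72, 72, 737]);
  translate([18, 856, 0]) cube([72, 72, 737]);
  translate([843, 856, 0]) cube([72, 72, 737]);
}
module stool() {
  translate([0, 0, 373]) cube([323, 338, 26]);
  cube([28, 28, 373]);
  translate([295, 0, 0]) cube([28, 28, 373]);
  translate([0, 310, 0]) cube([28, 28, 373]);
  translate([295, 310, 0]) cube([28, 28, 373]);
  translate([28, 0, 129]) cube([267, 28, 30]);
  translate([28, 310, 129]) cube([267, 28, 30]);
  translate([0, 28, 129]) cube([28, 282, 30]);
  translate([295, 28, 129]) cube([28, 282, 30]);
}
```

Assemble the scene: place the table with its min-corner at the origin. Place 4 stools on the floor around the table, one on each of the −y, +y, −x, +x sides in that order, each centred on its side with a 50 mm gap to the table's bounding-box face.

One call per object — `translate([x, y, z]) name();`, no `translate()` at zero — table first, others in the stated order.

table();
translate([305, -388, 0]) stool();
translate([305, 996, 0]) stool();
translate([-373, 304, 0]) stool();
translate([983, 304, 0]) stool();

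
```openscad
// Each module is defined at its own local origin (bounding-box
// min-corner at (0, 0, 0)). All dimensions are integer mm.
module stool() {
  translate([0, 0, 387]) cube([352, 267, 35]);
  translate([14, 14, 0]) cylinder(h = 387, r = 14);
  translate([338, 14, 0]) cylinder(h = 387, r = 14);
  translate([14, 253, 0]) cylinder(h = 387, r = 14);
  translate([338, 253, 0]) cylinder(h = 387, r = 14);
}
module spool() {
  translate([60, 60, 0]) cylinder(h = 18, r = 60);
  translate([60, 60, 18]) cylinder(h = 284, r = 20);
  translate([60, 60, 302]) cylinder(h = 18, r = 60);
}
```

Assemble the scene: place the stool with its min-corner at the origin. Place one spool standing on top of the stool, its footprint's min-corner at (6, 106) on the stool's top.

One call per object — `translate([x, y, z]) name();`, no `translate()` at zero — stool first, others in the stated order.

stool();
translate([6, 106, 422]) spool();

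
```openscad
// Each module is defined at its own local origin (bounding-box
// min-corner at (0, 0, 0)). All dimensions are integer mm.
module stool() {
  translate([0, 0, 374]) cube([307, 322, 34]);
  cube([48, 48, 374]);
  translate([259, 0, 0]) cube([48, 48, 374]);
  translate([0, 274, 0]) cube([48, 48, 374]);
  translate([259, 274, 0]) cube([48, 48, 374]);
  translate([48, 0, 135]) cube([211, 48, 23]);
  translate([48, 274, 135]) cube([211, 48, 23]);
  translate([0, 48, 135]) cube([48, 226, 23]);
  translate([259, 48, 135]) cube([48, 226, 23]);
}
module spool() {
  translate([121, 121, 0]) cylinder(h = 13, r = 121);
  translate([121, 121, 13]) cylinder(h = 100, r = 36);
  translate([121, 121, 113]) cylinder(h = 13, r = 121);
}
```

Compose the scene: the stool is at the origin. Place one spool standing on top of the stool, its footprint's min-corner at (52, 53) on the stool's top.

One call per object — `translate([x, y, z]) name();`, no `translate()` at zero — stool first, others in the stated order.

stool();
translate([52, 53, 408]) spool();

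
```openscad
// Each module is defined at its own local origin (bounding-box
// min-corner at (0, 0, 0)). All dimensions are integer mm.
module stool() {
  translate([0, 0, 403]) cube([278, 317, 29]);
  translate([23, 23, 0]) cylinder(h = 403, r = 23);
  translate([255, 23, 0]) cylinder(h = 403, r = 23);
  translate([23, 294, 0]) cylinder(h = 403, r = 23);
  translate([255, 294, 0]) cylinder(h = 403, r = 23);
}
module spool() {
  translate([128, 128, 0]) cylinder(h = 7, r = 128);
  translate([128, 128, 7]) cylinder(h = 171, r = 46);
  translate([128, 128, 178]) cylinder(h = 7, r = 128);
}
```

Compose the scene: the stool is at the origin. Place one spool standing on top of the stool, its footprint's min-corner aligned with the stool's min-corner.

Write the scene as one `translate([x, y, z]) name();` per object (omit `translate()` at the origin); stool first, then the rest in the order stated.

stool();
translate([0, 0, 432]) spool();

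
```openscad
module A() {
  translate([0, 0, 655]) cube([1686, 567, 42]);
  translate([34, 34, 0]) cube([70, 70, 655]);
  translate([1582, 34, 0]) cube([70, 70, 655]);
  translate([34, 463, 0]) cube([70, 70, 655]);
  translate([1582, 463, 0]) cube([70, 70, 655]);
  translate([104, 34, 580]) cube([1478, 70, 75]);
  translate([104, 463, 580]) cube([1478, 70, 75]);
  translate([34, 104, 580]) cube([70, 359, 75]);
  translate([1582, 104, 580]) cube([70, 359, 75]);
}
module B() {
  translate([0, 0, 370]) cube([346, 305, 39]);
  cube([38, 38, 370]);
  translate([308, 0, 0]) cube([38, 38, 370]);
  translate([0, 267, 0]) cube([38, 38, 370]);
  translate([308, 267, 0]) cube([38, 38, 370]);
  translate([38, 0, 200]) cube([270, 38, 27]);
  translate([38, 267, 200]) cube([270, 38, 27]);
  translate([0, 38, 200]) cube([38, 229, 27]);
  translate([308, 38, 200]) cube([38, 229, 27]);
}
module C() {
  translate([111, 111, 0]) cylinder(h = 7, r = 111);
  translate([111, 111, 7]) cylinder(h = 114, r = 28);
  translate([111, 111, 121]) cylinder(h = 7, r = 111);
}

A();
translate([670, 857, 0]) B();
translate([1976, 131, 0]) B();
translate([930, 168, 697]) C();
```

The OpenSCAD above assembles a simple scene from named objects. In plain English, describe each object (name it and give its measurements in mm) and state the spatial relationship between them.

A is a table with a 1686×567 mm rectangular top, 42 mm thick, top surface at z = 697 mm, supported by four 70×70 mm square legs, each inset 34 mm from the nearest pair of top edges, running from the floor. Four apron rails, 70 mm thick and 75 mm tall, run between adjacent legs with their top edges flush with the underside of the top and their outer faces flush with the legs' outer faces.

B is a four-legged stool. The seat is 346×305 mm, 39 mm thick, top at z = 409 mm. It stands on four square legs, each 38×38 mm in cross-section, from z = 0 to the seat underside, each flush with a corner of the seat. Four stretchers, 38 mm wide and 27 mm tall, connect adjacent legs with their undersides at z = 200 mm, each running between the inner faces of the legs it joins and aligned with the legs' outer faces on the other axis.

C is a spool: two coaxial disc flanges of radius 111 mm and thickness 7 mm, joined by a core cylinder of radius 28 mm and height 114 mm. The lower flange rests on z = 0 and the three cylinders share a vertical axis.

Two stools sit around the table at the +y, +x sides. The spool is on top of the table.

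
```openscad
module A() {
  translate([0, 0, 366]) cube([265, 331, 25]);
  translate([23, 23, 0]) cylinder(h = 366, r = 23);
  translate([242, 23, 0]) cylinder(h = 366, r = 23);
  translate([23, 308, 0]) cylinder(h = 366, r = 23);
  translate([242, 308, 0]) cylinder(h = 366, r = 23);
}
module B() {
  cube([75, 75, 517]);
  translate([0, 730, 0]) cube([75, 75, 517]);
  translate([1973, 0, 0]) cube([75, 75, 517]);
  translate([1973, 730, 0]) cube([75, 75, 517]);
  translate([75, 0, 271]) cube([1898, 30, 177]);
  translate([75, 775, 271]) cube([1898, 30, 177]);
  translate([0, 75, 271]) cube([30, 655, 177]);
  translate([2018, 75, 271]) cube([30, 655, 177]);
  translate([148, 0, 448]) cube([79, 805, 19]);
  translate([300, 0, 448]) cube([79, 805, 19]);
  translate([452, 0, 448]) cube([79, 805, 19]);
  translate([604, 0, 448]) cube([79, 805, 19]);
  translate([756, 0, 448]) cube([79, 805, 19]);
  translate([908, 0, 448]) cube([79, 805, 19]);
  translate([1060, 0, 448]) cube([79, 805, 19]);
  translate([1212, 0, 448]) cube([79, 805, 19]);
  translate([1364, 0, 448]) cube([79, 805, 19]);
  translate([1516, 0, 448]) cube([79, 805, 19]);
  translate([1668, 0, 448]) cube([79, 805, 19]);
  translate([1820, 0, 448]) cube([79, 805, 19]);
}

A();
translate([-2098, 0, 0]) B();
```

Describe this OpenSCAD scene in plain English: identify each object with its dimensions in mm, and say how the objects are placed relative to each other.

A is a simple wooden stool: a rectangular seat 265 mm (x) by 331 mm (y), 25 mm thick, top face at z = 391 mm, on four round legs, each 46 mm in diameter. The legs rest on z = 0, each leg's axis is inset half a diameter from the nearest pair of seat edges (so the leg's bounding box is flush with the corner).

B is a bed frame 2048 mm long (x) by 805 mm wide (y). Four 75×75 mm corner posts, 517 mm tall, at the corners of the footprint. Four rails of 30 mm thickness and 177 mm height run between adjacent posts with their undersides at z = 271 mm, their outer faces flush with the outside of the frame (the two x-running rails run between the posts' inner faces; the two y-running rails run between the posts' inner faces). 12 slats, each 79 mm wide (x) and 19 mm thick, lie across the top of the two x-running rails, running the full 805 mm width of the frame in y; the slats are evenly spaced along x between the inner faces of the end posts with equal gaps (rounded down to the nearest mm) at the −x end and between each pair — any rounding remainder accumulates at the +x end.

The bed frame is on the floor beside the stool on its −x side.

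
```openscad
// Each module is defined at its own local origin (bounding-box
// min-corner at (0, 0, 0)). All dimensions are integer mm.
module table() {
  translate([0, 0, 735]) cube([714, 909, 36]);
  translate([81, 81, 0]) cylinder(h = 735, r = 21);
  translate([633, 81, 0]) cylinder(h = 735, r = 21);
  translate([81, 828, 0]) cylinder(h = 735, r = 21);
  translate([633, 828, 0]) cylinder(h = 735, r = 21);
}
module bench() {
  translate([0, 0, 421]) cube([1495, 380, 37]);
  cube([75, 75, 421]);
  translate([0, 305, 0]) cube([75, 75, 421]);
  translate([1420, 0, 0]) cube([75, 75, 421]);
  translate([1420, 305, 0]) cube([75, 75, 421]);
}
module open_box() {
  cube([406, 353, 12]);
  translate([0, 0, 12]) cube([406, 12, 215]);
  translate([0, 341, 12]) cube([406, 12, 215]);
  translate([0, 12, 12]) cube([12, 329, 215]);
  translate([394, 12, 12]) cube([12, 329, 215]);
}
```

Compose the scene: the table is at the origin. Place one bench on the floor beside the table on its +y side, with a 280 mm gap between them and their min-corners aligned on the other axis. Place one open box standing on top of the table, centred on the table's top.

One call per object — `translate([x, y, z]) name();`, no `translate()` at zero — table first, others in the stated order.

table();
translate([0, 1189, 0]) bench();
translate([154, 278, 771]) open_box();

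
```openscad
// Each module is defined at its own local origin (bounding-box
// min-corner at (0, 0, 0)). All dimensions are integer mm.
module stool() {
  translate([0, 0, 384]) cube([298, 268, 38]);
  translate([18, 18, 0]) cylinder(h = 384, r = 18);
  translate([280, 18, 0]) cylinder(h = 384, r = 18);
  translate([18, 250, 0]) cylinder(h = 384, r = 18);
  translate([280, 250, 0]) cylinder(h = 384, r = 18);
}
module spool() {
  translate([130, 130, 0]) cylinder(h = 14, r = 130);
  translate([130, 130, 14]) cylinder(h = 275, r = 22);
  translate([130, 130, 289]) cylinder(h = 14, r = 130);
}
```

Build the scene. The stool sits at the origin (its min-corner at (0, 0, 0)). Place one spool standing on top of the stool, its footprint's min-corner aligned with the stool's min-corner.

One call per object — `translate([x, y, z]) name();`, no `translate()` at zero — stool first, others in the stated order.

stool();
translate([0, 0, 422]) spool();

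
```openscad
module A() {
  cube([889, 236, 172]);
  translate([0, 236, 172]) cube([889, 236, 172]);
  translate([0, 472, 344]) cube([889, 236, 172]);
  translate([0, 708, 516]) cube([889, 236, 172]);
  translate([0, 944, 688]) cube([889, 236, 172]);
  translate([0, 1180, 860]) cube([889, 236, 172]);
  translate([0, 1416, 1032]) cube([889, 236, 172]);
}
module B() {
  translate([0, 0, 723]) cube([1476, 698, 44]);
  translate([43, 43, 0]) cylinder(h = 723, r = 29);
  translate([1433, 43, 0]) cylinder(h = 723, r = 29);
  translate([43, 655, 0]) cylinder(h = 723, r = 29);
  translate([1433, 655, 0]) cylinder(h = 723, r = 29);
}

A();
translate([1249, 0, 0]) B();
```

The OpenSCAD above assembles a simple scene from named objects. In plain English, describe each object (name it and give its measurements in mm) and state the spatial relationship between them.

A is a straight staircase of 7 solid steps. Each step is 889 mm wide (x), 236 mm deep (y, the going) and 172 mm tall (the rise). The first step rests on the floor; each subsequent step sits one going further in +y and one rise higher in +z, directly behind and above the previous step with no overlap.

B is a table: top 1476 mm (x) × 698 mm (y), 44 mm thick, upper face at z = 767 mm, on four round legs of 58 mm diameter, each leg's bounding box inset 14 mm from the nearest pair of top edges, running from z = 0 to the bottom of the top.

The table is on the floor beside the staircase on its +x side.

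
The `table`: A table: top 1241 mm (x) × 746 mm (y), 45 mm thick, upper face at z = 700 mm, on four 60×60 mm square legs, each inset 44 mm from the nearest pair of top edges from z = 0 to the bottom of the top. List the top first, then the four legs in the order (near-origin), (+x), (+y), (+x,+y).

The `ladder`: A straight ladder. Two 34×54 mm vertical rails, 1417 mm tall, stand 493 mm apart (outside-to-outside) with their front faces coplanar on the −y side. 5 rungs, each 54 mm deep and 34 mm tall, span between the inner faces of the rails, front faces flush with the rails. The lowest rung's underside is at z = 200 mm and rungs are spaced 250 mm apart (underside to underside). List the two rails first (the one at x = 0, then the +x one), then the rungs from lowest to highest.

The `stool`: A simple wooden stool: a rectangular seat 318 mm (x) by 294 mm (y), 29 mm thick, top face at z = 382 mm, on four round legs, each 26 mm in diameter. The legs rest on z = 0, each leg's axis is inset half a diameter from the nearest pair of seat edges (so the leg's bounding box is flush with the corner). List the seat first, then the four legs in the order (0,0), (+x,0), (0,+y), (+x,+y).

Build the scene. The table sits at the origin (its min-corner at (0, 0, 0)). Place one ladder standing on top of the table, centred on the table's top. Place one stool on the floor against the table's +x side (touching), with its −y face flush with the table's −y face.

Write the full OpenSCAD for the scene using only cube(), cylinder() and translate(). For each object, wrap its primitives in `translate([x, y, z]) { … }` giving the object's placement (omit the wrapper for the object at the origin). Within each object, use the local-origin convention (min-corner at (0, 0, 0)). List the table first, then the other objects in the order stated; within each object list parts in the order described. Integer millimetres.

translate([0, 0, 655]) cube([1241, 746, 45]);
translate([44, 44, 0]) cube([60, 60, 655]);
translate([1137, 44, 0]) cube([60, 60, 655]);
translate([44, 642, 0]) cube([60, 60, 655]);
translate([1137, 642, 0]) cube([60, 60, 655]);
translate([374, 346, 700]) {
  cube([34, 54, 1417]);
  translate([459, 0, 0]) cube([34, 54, 1417]);
  translate([34, 0, 200]) cube([425, 54, 34]);
  translate([34, 0, 450]) cube([425, 54, 34]);
  translate([34, 0, 700]) cube([425, 54, 34]);
  translate([34, 0, 950]) cube([425, 54, 34]);
  translate([34, 0, 1200]) cube([425, 54, 34]);
}
translate([1241, 0, 0]) {
  translate([0, 0, 353]) cube([318, 294, 29]);
  translate([13, 13, 0]) cylinder(h = 353, r = 13);
  translate([305, 13, 0]) cylinder(h = 353, r = 13);
  translate([13, 281, 0]) cylinder(h = 353, r = 13);
  translate([305, 281, 0]) cylinder(h = 353, r = 13);
}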